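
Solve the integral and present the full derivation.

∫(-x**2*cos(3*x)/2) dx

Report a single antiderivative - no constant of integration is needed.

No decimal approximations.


Step 1. Integrate ∫(-x**2*cos(3*x)/2) dx by parts with u = x**2, dv = (-cos(3*x)/2) dx, so v = -sin(3*x)/6: now -x**2*sin(3*x)/6 + ∫(x*sin(3*x)/3) dx.
Step 2. Integrate ∫(x*sin(3*x)/3) dx by parts with u = x, dv = (sin(3*x)/3) dx, so v = -cos(3*x)/9: now -x**2*sin(3*x)/6 - x*cos(3*x)/9 + ∫(cos(3*x)/9) dx.
Step 3. Evaluate the standard form: now -x**2*sin(3*x)/6 - x*cos(3*x)/9 + sin(3*x)/27.
Answer: -x**2*sin(3*x)/6 - x*cos(3*x)/9 + sin(3*x)/27.


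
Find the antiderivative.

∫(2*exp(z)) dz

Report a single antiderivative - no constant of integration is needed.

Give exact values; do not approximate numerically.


Answer: 2*exp(z).


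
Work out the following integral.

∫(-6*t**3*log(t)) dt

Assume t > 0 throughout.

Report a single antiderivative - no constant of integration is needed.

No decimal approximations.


Answer: -3*t**4*log(t)/2 + 3*t**4/8.


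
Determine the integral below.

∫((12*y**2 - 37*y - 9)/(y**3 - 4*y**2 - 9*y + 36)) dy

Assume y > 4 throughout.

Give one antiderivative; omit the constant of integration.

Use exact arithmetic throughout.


Answer: 5*log(y - 4) + 2*log(y - 3) + 5*log(y + 3).


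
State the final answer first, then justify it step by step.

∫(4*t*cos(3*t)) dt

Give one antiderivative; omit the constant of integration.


The answer is 4*t*sin(3*t)/3 + 4*cos(3*t)/9.
Step 1. Integrate ∫(4*t*cos(3*t)) dt by parts with u = t, dv = (4*cos(3*t)) dt, so v = 4*sin(3*t)/3: now 4*t*sin(3*t)/3 + ∫(-4*sin(3*t)/3) dt.
Step 2. Evaluate the standard form: now 4*t*sin(3*t)/3 + 4*cos(3*t)/9.
Answer: 4*t*sin(3*t)/3 + 4*cos(3*t)/9.


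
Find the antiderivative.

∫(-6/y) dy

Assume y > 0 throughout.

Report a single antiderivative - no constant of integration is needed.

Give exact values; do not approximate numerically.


Answer: -6*log(y).


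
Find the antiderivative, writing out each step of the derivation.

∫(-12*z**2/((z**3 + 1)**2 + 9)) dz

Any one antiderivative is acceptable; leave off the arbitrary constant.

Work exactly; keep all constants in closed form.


Step 1. Substitute u = z**3 + 1, turning ∫(-12*z**2/((z**3 + 1)**2 + 9)) dz into ∫(-4/(u**2 + 9)) du: now ∫(-4/(u**2 + 9)) du.
Step 2. Evaluate the standard form: now -4*atan(u/3)/3.
Step 3. Substitute back u = z**3 + 1: now -4*atan(z**3/3 + 1/3)/3.
Answer: -4*atan(z**3/3 + 1/3)/3.


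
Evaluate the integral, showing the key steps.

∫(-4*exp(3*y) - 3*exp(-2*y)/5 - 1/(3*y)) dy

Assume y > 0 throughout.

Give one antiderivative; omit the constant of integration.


Step 1. Rewrite: now ∫(-1/(3*y)) dy + ∫(-3*exp(-2*y)/5) dy + ∫(-4*exp(3*y)) dy.
Step 2. Evaluate the standard form: now -4*exp(3*y)/3 + ∫(-1/(3*y)) dy + ∫(-3*exp(-2*y)/5) dy.
Step 3. Evaluate the standard form: now -4*exp(3*y)/3 + ∫(-1/(3*y)) dy + 3*exp(-2*y)/10.
Step 4. Evaluate the standard form [assuming y > 0]: now -4*exp(3*y)/3 - log(y)/3 + 3*exp(-2*y)/10.
Answer: -4*exp(3*y)/3 - log(y)/3 + 3*exp(-2*y)/10.


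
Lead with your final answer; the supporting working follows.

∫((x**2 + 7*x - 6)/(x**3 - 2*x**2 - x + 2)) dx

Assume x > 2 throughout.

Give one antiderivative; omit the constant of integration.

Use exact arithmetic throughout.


The answer is 4*log(x - 2) - log(x - 1) - 2*log(x + 1).
Step 1. Decompose ∫((x**2 + 7*x - 6)/(x**3 - 2*x**2 - x + 2)) dx by partial fractions, (x**2 + 7*x - 6)/(x**3 - 2*x**2 - x + 2) = -2/(x + 1) - 1/(x - 1) + 4/(x - 2): now ∫(4/(x - 2)) dx + ∫(-1/(x - 1)) dx + ∫(-2/(x + 1)) dx.
Step 2. Evaluate the standard form [assuming x > 1]: now -log(x - 1) + ∫(4/(x - 2)) dx + ∫(-2/(x + 1)) dx.
Step 3. Evaluate the standard form [assuming x > -1]: now -log(x - 1) - 2*log(x + 1) + ∫(4/(x - 2)) dx.
Step 4. Evaluate the standard form [assuming x > 2]: now 4*log(x - 2) - log(x - 1) - 2*log(x + 1).
Answer: 4*log(x - 2) - log(x - 1) - 2*log(x + 1).


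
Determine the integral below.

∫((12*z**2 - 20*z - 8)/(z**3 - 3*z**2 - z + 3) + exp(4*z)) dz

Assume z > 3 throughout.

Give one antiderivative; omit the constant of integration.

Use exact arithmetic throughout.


Answer: exp(4*z)/4 + 5*log(z - 3) + 4*log(z - 1) + 3*log(z + 1).


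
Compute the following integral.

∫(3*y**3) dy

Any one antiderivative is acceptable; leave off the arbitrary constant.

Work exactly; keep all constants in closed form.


Answer: 3*y**4/4.


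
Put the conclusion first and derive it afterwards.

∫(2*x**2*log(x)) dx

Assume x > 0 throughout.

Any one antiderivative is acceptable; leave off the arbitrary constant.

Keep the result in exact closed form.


The answer is 2*x**3*log(x)/3 - 2*x**3/9.
Step 1. Integrate ∫(2*x**2*log(x)) dx by parts with u = log(x), dv = (2*x**2) dx, so v = 2*x**3/3 [assuming x > 0]: now 2*x**3*log(x)/3 + ∫(-2*x**2/3) dx.
Step 2. Evaluate the standard form: now 2*x**3*log(x)/3 - 2*x**3/9.
Answer: 2*x**3*log(x)/3 - 2*x**3/9.


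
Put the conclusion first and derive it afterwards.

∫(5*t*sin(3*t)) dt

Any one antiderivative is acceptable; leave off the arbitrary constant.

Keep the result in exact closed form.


The answer is -5*t*cos(3*t)/3 + 5*sin(3*t)/9.
Step 1. Integrate ∫(5*t*sin(3*t)) dt by parts with u = t, dv = (5*sin(3*t)) dt, so v = -5*cos(3*t)/3: now -5*t*cos(3*t)/3 + ∫(5*cos(3*t)/3) dt.
Step 2. Evaluate the standard form: now -5*t*cos(3*t)/3 + 5*sin(3*t)/9.
Answer: -5*t*cos(3*t)/3 + 5*sin(3*t)/9.


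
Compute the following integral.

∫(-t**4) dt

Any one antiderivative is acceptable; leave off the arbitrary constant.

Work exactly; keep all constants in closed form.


Answer: -t**5/5.


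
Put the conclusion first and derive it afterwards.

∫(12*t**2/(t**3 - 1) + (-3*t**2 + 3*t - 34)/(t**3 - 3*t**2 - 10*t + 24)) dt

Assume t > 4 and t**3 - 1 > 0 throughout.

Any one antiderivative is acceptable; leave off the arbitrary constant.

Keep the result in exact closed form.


The answer is -5*log(t - 4) + 4*log(t - 2) - 2*log(t + 3) + 4*log(t**3 - 1).
Step 1. Rewrite: now ∫(12*t**2/(t**3 - 1)) dt + ∫((-3*t**2 + 3*t - 34)/(t**3 - 3*t**2 - 10*t + 24)) dt.
Step 2. Substitute u = t**3 - 1, turning ∫(12*t**2/(t**3 - 1)) dt into ∫(4/u) du: now ∫(4/u) du + ∫((-3*t**2 + 3*t - 34)/(t**3 - 3*t**2 - 10*t + 24)) dt.
Step 3. Evaluate the standard form [assuming u > 0]: now 4*log(u) + ∫((-3*t**2 + 3*t - 34)/(t**3 - 3*t**2 - 10*t + 24)) dt.
Step 4. Substitute back u = t**3 - 1: now 4*log(t**3 - 1) + ∫((-3*t**2 + 3*t - 34)/(t**3 - 3*t**2 - 10*t + 24)) dt.
Step 5. Decompose ∫((-3*t**2 + 3*t - 34)/(t**3 - 3*t**2 - 10*t + 24)) dt by partial fractions, (-3*t**2 + 3*t - 34)/(t**3 - 3*t**2 - 10*t + 24) = -2/(t + 3) + 4/(t - 2) - 5/(t - 4): now 4*log(t**3 - 1) + ∫(-5/(t - 4)) dt + ∫(4/(t - 2)) dt + ∫(-2/(t + 3)) dt.
Step 6. Evaluate the standard form [assuming t > 4]: now -5*log(t - 4) + 4*log(t**3 - 1) + ∫(4/(t - 2)) dt + ∫(-2/(t + 3)) dt.
Step 7. Evaluate the standard form [assuming t > -3]: now -5*log(t - 4) - 2*log(t + 3) + 4*log(t**3 - 1) + ∫(4/(t - 2)) dt.
Step 8. Evaluate the standard form [assuming t > 2]: now -5*log(t - 4) + 4*log(t - 2) - 2*log(t + 3) + 4*log(t**3 - 1).
Answer: -5*log(t - 4) + 4*log(t - 2) - 2*log(t + 3) + 4*log(t**3 - 1).


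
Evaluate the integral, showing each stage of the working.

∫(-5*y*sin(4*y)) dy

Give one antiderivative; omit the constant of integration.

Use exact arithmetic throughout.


Step 1. Integrate ∫(-5*y*sin(4*y)) dy by parts with u = y, dv = (-5*sin(4*y)) dy, so v = 5*cos(4*y)/4: now 5*y*cos(4*y)/4 + ∫(-5*cos(4*y)/4) dy.
Step 2. Evaluate the standard form: now 5*y*cos(4*y)/4 - 5*sin(4*y)/16.
Answer: 5*y*cos(4*y)/4 - 5*sin(4*y)/16.


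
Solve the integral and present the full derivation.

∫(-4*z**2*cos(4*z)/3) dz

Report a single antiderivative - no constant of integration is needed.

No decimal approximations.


Step 1. Integrate ∫(-4*z**2*cos(4*z)/3) dz by parts with u = z**2, dv = (-4*cos(4*z)/3) dz, so v = -sin(4*z)/3: now -z**2*sin(4*z)/3 + ∫(2*z*sin(4*z)/3) dz.
Step 2. Integrate ∫(2*z*sin(4*z)/3) dz by parts with u = z, dv = (2*sin(4*z)/3) dz, so v = -cos(4*z)/6: now -z**2*sin(4*z)/3 - z*cos(4*z)/6 + ∫(cos(4*z)/6) dz.
Step 3. Evaluate the standard form: now -z**2*sin(4*z)/3 - z*cos(4*z)/6 + sin(4*z)/24.
Answer: -z**2*sin(4*z)/3 - z*cos(4*z)/6 + sin(4*z)/24.


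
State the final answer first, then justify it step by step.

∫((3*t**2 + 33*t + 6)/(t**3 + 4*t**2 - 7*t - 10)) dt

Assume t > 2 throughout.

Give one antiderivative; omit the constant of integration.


The answer is 4*log(t - 2) + 2*log(t + 1) - 3*log(t + 5).
Step 1. Decompose ∫((3*t**2 + 33*t + 6)/(t**3 + 4*t**2 - 7*t - 10)) dt by partial fractions, (3*t**2 + 33*t + 6)/(t**3 + 4*t**2 - 7*t - 10) = -3/(t + 5) + 2/(t + 1) + 4/(t - 2): now ∫(4/(t - 2)) dt + ∫(2/(t + 1)) dt + ∫(-3/(t + 5)) dt.
Step 2. Evaluate the standard form [assuming t > -5]: now -3*log(t + 5) + ∫(4/(t - 2)) dt + ∫(2/(t + 1)) dt.
Step 3. Evaluate the standard form [assuming t > -1]: now 2*log(t + 1) - 3*log(t + 5) + ∫(4/(t - 2)) dt.
Step 4. Evaluate the standard form [assuming t > 2]: now 4*log(t - 2) + 2*log(t + 1) - 3*log(t + 5).
Answer: 4*log(t - 2) + 2*log(t + 1) - 3*log(t + 5).


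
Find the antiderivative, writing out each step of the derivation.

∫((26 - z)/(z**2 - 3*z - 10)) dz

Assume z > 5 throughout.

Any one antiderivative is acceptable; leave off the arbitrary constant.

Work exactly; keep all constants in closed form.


Step 1. Decompose ∫((26 - z)/(z**2 - 3*z - 10)) dz by partial fractions, (26 - z)/(z**2 - 3*z - 10) = -4/(z + 2) + 3/(z - 5): now ∫(3/(z - 5)) dz + ∫(-4/(z + 2)) dz.
Step 2. Evaluate the standard form [assuming z > -2]: now -4*log(z + 2) + ∫(3/(z - 5)) dz.
Step 3. Evaluate the standard form [assuming z > 5]: now 3*log(z - 5) - 4*log(z + 2).
Answer: 3*log(z - 5) - 4*log(z + 2).


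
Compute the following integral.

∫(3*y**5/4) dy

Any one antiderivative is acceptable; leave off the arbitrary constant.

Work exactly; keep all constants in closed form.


Answer: y**6/8.


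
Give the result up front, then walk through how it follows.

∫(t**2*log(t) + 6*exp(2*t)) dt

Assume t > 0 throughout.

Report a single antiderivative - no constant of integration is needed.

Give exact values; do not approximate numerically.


The answer is t**3*log(t)/3 - t**3/9 + 3*exp(2*t).
Step 1. Rewrite: now ∫(t**2*log(t)) dt + ∫(6*exp(2*t)) dt.
Step 2. Integrate ∫(t**2*log(t)) dt by parts with u = log(t), dv = (t**2) dt, so v = t**3/3 [assuming t > 0]: now t**3*log(t)/3 + ∫(-t**2/3) dt + ∫(6*exp(2*t)) dt.
Step 3. Evaluate the standard form: now t**3*log(t)/3 - t**3/9 + ∫(6*exp(2*t)) dt.
Step 4. Evaluate the standard form: now t**3*log(t)/3 - t**3/9 + 3*exp(2*t).
Answer: t**3*log(t)/3 - t**3/9 + 3*exp(2*t).


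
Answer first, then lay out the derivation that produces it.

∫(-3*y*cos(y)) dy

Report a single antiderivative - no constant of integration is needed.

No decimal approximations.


The answer is -3*y*sin(y) - 3*cos(y).
Step 1. Integrate ∫(-3*y*cos(y)) dy by parts with u = y, dv = (-3*cos(y)) dy, so v = -3*sin(y): now -3*y*sin(y) + ∫(3*sin(y)) dy.
Step 2. Evaluate the standard form: now -3*y*sin(y) - 3*cos(y).
Answer: -3*y*sin(y) - 3*cos(y).


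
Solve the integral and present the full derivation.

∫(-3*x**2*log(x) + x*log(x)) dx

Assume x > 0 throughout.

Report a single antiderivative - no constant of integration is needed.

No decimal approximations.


Step 1. Rewrite: now ∫(x*log(x)) dx + ∫(-3*x**2*log(x)) dx.
Step 2. Integrate ∫(x*log(x)) dx by parts with u = log(x), dv = (x) dx, so v = x**2/2 [assuming x > 0]: now x**2*log(x)/2 + ∫(-x/2) dx + ∫(-3*x**2*log(x)) dx.
Step 3. Evaluate the standard form: now x**2*log(x)/2 - x**2/4 + ∫(-3*x**2*log(x)) dx.
Step 4. Integrate ∫(-3*x**2*log(x)) dx by parts with u = log(x), dv = (-3*x**2) dx, so v = -x**3 [assuming x > 0]: now -x**3*log(x) + x**2*log(x)/2 - x**2/4 + ∫(x**2) dx.
Step 5. Evaluate the standard form: now -x**3*log(x) + x**3/3 + x**2*log(x)/2 - x**2/4.
Answer: -x**3*log(x) + x**3/3 + x**2*log(x)/2 - x**2/4.


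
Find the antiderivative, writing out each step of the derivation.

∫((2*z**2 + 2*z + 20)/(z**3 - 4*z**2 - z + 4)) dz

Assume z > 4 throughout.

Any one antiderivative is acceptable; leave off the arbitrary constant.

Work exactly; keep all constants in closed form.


Step 1. Decompose ∫((2*z**2 + 2*z + 20)/(z**3 - 4*z**2 - z + 4)) dz by partial fractions, (2*z**2 + 2*z + 20)/(z**3 - 4*z**2 - z + 4) = 2/(z + 1) - 4/(z - 1) + 4/(z - 4): now ∫(4/(z - 4)) dz + ∫(-4/(z - 1)) dz + ∫(2/(z + 1)) dz.
Step 2. Evaluate the standard form [assuming z > 4]: now 4*log(z - 4) + ∫(-4/(z - 1)) dz + ∫(2/(z + 1)) dz.
Step 3. Evaluate the standard form [assuming z > -1]: now 4*log(z - 4) + 2*log(z + 1) + ∫(-4/(z - 1)) dz.
Step 4. Evaluate the standard form [assuming z > 1]: now 4*log(z - 4) - 4*log(z - 1) + 2*log(z + 1).
Answer: 4*log(z - 4) - 4*log(z - 1) + 2*log(z + 1).


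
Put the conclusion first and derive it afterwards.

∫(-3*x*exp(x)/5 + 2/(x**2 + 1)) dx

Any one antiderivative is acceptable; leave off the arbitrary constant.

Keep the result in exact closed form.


The answer is -3*x*exp(x)/5 + 3*exp(x)/5 + 2*atan(x).
Step 1. Rewrite: now ∫(-3*x*exp(x)/5) dx + ∫(2/(x**2 + 1)) dx.
Step 2. Integrate ∫(-3*x*exp(x)/5) dx by parts with u = x, dv = (-3*exp(x)/5) dx, so v = -3*exp(x)/5: now -3*x*exp(x)/5 + ∫(2/(x**2 + 1)) dx + ∫(3*exp(x)/5) dx.
Step 3. Evaluate the standard form: now -3*x*exp(x)/5 + 3*exp(x)/5 + ∫(2/(x**2 + 1)) dx.
Step 4. Evaluate the standard form: now -3*x*exp(x)/5 + 3*exp(x)/5 + 2*atan(x).
Answer: -3*x*exp(x)/5 + 3*exp(x)/5 + 2*atan(x).


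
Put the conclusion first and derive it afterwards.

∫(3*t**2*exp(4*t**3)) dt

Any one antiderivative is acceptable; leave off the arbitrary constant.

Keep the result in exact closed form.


The answer is exp(4*t**3)/4.
Step 1. Substitute u = t**3, turning ∫(3*t**2*exp(4*t**3)) dt into ∫(exp(4*u)) du: now ∫(exp(4*u)) du.
Step 2. Evaluate the standard form: now exp(4*u)/4.
Step 3. Substitute back u = t**3: now exp(4*t**3)/4.
Answer: exp(4*t**3)/4.


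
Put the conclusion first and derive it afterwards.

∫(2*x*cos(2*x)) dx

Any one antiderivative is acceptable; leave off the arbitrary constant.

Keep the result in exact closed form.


The answer is x*sin(2*x) + cos(2*x)/2.
Step 1. Integrate ∫(2*x*cos(2*x)) dx by parts with u = x, dv = (2*cos(2*x)) dx, so v = sin(2*x): now x*sin(2*x) + ∫(-sin(2*x)) dx.
Step 2. Evaluate the standard form: now x*sin(2*x) + cos(2*x)/2.
Answer: x*sin(2*x) + cos(2*x)/2.


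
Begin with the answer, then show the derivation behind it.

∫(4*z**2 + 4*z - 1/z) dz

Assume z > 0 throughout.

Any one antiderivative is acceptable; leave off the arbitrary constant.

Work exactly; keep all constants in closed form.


The answer is 4*z**3/3 + 2*z**2 - log(z).
Step 1. Rewrite: now ∫(-1/z) dz + ∫(4*z) dz + ∫(4*z**2) dz.
Step 2. Evaluate the standard form [assuming z > 0]: now -log(z) + ∫(4*z) dz + ∫(4*z**2) dz.
Step 3. Evaluate the standard form: now 2*z**2 - log(z) + ∫(4*z**2) dz.
Step 4. Evaluate the standard form: now 4*z**3/3 + 2*z**2 - log(z).
Answer: 4*z**3/3 + 2*z**2 - log(z).


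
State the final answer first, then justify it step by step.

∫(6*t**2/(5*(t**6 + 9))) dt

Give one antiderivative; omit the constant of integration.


The answer is 2*atan(t**3/3)/15.
Step 1. Substitute u = t**3, turning ∫(6*t**2/(5*(t**6 + 9))) dt into ∫(2/(5*(u**2 + 9))) du: now ∫(2/(5*(u**2 + 9))) du.
Step 2. Evaluate the standard form: now 2*atan(u/3)/15.
Step 3. Substitute back u = t**3: now 2*atan(t**3/3)/15.
Answer: 2*atan(t**3/3)/15.


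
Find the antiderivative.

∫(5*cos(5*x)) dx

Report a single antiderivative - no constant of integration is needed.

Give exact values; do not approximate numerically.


Answer: sin(5*x).


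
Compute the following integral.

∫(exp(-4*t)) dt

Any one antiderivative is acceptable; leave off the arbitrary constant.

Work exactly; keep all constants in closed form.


Answer: -exp(-4*t)/4.


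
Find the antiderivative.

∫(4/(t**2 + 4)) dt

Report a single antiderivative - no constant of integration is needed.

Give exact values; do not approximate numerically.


Answer: 2*atan(t/2).


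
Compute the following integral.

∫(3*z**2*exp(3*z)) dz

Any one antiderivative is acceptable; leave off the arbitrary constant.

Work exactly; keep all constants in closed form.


Answer: z**2*exp(3*z) - 2*z*exp(3*z)/3 + 2*exp(3*z)/9.


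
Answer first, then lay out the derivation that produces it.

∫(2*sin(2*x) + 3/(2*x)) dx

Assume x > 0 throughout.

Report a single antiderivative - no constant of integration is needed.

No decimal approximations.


The answer is 3*log(x)/2 - cos(2*x).
Step 1. Rewrite: now ∫(3/(2*x)) dx + ∫(2*sin(2*x)) dx.
Step 2. Evaluate the standard form: now -cos(2*x) + ∫(3/(2*x)) dx.
Step 3. Evaluate the standard form [assuming x > 0]: now 3*log(x)/2 - cos(2*x).
Answer: 3*log(x)/2 - cos(2*x).


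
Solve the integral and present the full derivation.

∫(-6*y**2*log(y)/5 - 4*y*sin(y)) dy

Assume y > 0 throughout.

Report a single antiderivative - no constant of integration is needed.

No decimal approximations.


Step 1. Rewrite: now ∫(-4*y*sin(y)) dy + ∫(-6*y**2*log(y)/5) dy.
Step 2. Integrate ∫(-4*y*sin(y)) dy by parts with u = y, dv = (-4*sin(y)) dy, so v = 4*cos(y): now 4*y*cos(y) + ∫(-6*y**2*log(y)/5) dy + ∫(-4*cos(y)) dy.
Step 3. Evaluate the standard form: now 4*y*cos(y) - 4*sin(y) + ∫(-6*y**2*log(y)/5) dy.
Step 4. Integrate ∫(-6*y**2*log(y)/5) dy by parts with u = log(y), dv = (-6*y**2/5) dy, so v = -2*y**3/5 [assuming y > 0]: now -2*y**3*log(y)/5 + 4*y*cos(y) - 4*sin(y) + ∫(2*y**2/5) dy.
Step 5. Evaluate the standard form: now -2*y**3*log(y)/5 + 2*y**3/15 + 4*y*cos(y) - 4*sin(y).
Answer: -2*y**3*log(y)/5 + 2*y**3/15 + 4*y*cos(y) - 4*sin(y).


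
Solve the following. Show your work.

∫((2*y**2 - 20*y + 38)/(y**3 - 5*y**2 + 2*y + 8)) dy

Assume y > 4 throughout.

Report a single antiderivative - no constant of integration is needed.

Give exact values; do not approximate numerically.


Step 1. Decompose ∫((2*y**2 - 20*y + 38)/(y**3 - 5*y**2 + 2*y + 8)) dy by partial fractions, (2*y**2 - 20*y + 38)/(y**3 - 5*y**2 + 2*y + 8) = 4/(y + 1) - 1/(y - 2) - 1/(y - 4): now ∫(-1/(y - 4)) dy + ∫(-1/(y - 2)) dy + ∫(4/(y + 1)) dy.
Step 2. Evaluate the standard form [assuming y > 2]: now -log(y - 2) + ∫(-1/(y - 4)) dy + ∫(4/(y + 1)) dy.
Step 3. Evaluate the standard form [assuming y > -1]: now -log(y - 2) + 4*log(y + 1) + ∫(-1/(y - 4)) dy.
Step 4. Evaluate the standard form [assuming y > 4]: now -log(y - 4) - log(y - 2) + 4*log(y + 1).
Answer: -log(y - 4) - log(y - 2) + 4*log(y + 1).


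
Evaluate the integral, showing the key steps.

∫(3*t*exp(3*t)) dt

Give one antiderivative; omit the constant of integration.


Step 1. Integrate ∫(3*t*exp(3*t)) dt by parts with u = t, dv = (3*exp(3*t)) dt, so v = exp(3*t): now t*exp(3*t) + ∫(-exp(3*t)) dt.
Step 2. Evaluate the standard form: now t*exp(3*t) - exp(3*t)/3.
Answer: t*exp(3*t) - exp(3*t)/3.


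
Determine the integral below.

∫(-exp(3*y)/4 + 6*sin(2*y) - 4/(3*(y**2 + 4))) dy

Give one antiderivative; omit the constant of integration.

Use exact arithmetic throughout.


Answer: -exp(3*y)/12 - 3*cos(2*y) - 2*atan(y/2)/3.


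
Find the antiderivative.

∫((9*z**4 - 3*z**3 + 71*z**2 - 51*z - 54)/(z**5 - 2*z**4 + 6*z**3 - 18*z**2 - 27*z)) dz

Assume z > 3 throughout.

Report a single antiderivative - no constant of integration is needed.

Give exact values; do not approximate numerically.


Answer: 2*log(z) + 5*log(z - 3) + 2*log(z + 1) + 2*atan(z/3)/3.


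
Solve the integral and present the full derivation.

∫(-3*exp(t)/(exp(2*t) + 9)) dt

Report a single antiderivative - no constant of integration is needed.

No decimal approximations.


Step 1. Substitute u = exp(t), turning ∫(-3*exp(t)/(exp(2*t) + 9)) dt into ∫(-3/(u**2 + 9)) du: now ∫(-3/(u**2 + 9)) du.
Step 2. Evaluate the standard form: now -atan(u/3).
Step 3. Substitute back u = exp(t): now -atan(exp(t)/3).
Answer: -atan(exp(t)/3).


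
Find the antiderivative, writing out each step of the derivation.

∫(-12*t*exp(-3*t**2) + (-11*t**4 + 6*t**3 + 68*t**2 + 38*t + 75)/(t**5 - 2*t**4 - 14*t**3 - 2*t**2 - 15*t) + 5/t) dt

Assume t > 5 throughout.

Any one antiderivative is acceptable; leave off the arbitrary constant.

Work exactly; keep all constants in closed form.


Step 1. Rewrite: now ∫(5/t) dt + ∫(-12*t*exp(-3*t**2)) dt + ∫((-11*t**4 + 6*t**3 + 68*t**2 + 38*t + 75)/(t**5 - 2*t**4 - 14*t**3 - 2*t**2 - 15*t)) dt.
Step 2. Decompose ∫((-11*t**4 + 6*t**3 + 68*t**2 + 38*t + 75)/(t**5 - 2*t**4 - 14*t**3 - 2*t**2 - 15*t)) dt by partial fractions, (-11*t**4 + 6*t**3 + 68*t**2 + 38*t + 75)/(t**5 - 2*t**4 - 14*t**3 - 2*t**2 - 15*t) = -2/(t**2 + 1) - 2/(t + 3) - 4/(t - 5) - 5/t: now ∫(-5/t) dt + ∫(5/t) dt + ∫(-12*t*exp(-3*t**2)) dt + ∫(-4/(t - 5)) dt + ∫(-2/(t + 3)) dt + ∫(-2/(t**2 + 1)) dt.
Step 3. Evaluate the standard form [assuming t > -3]: now -2*log(t + 3) + ∫(-5/t) dt + ∫(5/t) dt + ∫(-12*t*exp(-3*t**2)) dt + ∫(-4/(t - 5)) dt + ∫(-2/(t**2 + 1)) dt.
Step 4. Evaluate the standard form [assuming t > 0]: now -5*log(t) - 2*log(t + 3) + ∫(5/t) dt + ∫(-12*t*exp(-3*t**2)) dt + ∫(-4/(t - 5)) dt + ∫(-2/(t**2 + 1)) dt.
Step 5. Evaluate the standard form [assuming t > 5]: now -5*log(t) - 4*log(t - 5) - 2*log(t + 3) + ∫(5/t) dt + ∫(-12*t*exp(-3*t**2)) dt + ∫(-2/(t**2 + 1)) dt.
Step 6. Evaluate the standard form: now -5*log(t) - 4*log(t - 5) - 2*log(t + 3) - 2*atan(t) + ∫(5/t) dt + ∫(-12*t*exp(-3*t**2)) dt.
Step 7. Evaluate the standard form [assuming t > 0]: now -4*log(t - 5) - 2*log(t + 3) - 2*atan(t) + ∫(-12*t*exp(-3*t**2)) dt.
Step 8. Substitute u = t**2, turning ∫(-12*t*exp(-3*t**2)) dt into ∫(-6*exp(-3*u)) du: now -4*log(t - 5) - 2*log(t + 3) - 2*atan(t) + ∫(-6*exp(-3*u)) du.
Step 9. Evaluate the standard form: now -4*log(t - 5) - 2*log(t + 3) - 2*atan(t) + 2*exp(-3*u).
Step 10. Substitute back u = t**2: now -4*log(t - 5) - 2*log(t + 3) - 2*atan(t) + 2*exp(-3*t**2).
Answer: -4*log(t - 5) - 2*log(t + 3) - 2*atan(t) + 2*exp(-3*t**2).


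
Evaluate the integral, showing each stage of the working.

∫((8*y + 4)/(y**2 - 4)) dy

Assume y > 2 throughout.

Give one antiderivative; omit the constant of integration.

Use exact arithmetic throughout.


Step 1. Decompose ∫((8*y + 4)/(y**2 - 4)) dy by partial fractions, (8*y + 4)/(y**2 - 4) = 3/(y + 2) + 5/(y - 2): now ∫(5/(y - 2)) dy + ∫(3/(y + 2)) dy.
Step 2. Evaluate the standard form [assuming y > -2]: now 3*log(y + 2) + ∫(5/(y - 2)) dy.
Step 3. Evaluate the standard form [assuming y > 2]: now 5*log(y - 2) + 3*log(y + 2).
Answer: 5*log(y - 2) + 3*log(y + 2).


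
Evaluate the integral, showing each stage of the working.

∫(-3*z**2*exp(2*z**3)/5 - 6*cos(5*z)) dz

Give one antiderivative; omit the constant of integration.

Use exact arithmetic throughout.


Step 1. Rewrite: now ∫(-3*z**2*exp(2*z**3)/5) dz + ∫(-6*cos(5*z)) dz.
Step 2. Substitute u = z**3, turning ∫(-3*z**2*exp(2*z**3)/5) dz into ∫(-exp(2*u)/5) du: now ∫(-exp(2*u)/5) du + ∫(-6*cos(5*z)) dz.
Step 3. Evaluate the standard form: now -exp(2*u)/10 + ∫(-6*cos(5*z)) dz.
Step 4. Substitute back u = z**3: now -exp(2*z**3)/10 + ∫(-6*cos(5*z)) dz.
Step 5. Evaluate the standard form: now -exp(2*z**3)/10 - 6*sin(5*z)/5.
Answer: -exp(2*z**3)/10 - 6*sin(5*z)/5.


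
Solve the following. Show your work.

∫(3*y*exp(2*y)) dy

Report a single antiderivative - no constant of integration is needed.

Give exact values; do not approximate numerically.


Step 1. Integrate ∫(3*y*exp(2*y)) dy by parts with u = y, dv = (3*exp(2*y)) dy, so v = 3*exp(2*y)/2: now 3*y*exp(2*y)/2 + ∫(-3*exp(2*y)/2) dy.
Step 2. Evaluate the standard form: now 3*y*exp(2*y)/2 - 3*exp(2*y)/4.
Answer: 3*y*exp(2*y)/2 - 3*exp(2*y)/4.


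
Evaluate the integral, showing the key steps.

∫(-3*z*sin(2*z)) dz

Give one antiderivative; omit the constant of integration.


Step 1. Integrate ∫(-3*z*sin(2*z)) dz by parts with u = z, dv = (-3*sin(2*z)) dz, so v = 3*cos(2*z)/2: now 3*z*cos(2*z)/2 + ∫(-3*cos(2*z)/2) dz.
Step 2. Evaluate the standard form: now 3*z*cos(2*z)/2 - 3*sin(2*z)/4.
Answer: 3*z*cos(2*z)/2 - 3*sin(2*z)/4.


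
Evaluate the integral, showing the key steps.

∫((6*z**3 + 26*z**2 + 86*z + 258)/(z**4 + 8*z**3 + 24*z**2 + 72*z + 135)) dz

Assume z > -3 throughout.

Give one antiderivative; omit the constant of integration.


Step 1. Decompose ∫((6*z**3 + 26*z**2 + 86*z + 258)/(z**4 + 8*z**3 + 24*z**2 + 72*z + 135)) dz by partial fractions, (6*z**3 + 26*z**2 + 86*z + 258)/(z**4 + 8*z**3 + 24*z**2 + 72*z + 135) = 4/(z**2 + 9) + 4/(z + 5) + 2/(z + 3): now ∫(2/(z + 3)) dz + ∫(4/(z + 5)) dz + ∫(4/(z**2 + 9)) dz.
Step 2. Evaluate the standard form [assuming z > -3]: now 2*log(z + 3) + ∫(4/(z + 5)) dz + ∫(4/(z**2 + 9)) dz.
Step 3. Evaluate the standard form [assuming z > -5]: now 2*log(z + 3) + 4*log(z + 5) + ∫(4/(z**2 + 9)) dz.
Step 4. Evaluate the standard form: now 2*log(z + 3) + 4*log(z + 5) + 4*atan(z/3)/3.
Answer: 2*log(z + 3) + 4*log(z + 5) + 4*atan(z/3)/3.


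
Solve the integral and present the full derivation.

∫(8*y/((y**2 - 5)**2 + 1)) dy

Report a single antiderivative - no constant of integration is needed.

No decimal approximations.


Step 1. Substitute u = y**2 - 5, turning ∫(8*y/((y**2 - 5)**2 + 1)) dy into ∫(4/(u**2 + 1)) du: now ∫(4/(u**2 + 1)) du.
Step 2. Evaluate the standard form: now 4*atan(u).
Step 3. Substitute back u = y**2 - 5: now 4*atan(y**2 - 5).
Answer: 4*atan(y**2 - 5).


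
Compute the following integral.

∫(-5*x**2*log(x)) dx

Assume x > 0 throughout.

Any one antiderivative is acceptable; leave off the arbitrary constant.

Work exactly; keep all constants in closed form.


Answer: -5*x**3*log(x)/3 + 5*x**3/9.


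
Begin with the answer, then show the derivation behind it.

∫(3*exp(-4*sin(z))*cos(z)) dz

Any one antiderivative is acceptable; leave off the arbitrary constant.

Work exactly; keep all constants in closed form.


The answer is -3*exp(-4*sin(z))/4.
Step 1. Substitute u = sin(z), turning ∫(3*exp(-4*sin(z))*cos(z)) dz into ∫(3*exp(-4*u)) du: now ∫(3*exp(-4*u)) du.
Step 2. Evaluate the standard form: now -3*exp(-4*u)/4.
Step 3. Substitute back u = sin(z): now -3*exp(-4*sin(z))/4.
Answer: -3*exp(-4*sin(z))/4.


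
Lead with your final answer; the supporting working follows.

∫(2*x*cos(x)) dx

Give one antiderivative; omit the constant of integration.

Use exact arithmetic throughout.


The answer is 2*x*sin(x) + 2*cos(x).
Step 1. Integrate ∫(2*x*cos(x)) dx by parts with u = x, dv = (2*cos(x)) dx, so v = 2*sin(x): now 2*x*sin(x) + ∫(-2*sin(x)) dx.
Step 2. Evaluate the standard form: now 2*x*sin(x) + 2*cos(x).
Answer: 2*x*sin(x) + 2*cos(x).


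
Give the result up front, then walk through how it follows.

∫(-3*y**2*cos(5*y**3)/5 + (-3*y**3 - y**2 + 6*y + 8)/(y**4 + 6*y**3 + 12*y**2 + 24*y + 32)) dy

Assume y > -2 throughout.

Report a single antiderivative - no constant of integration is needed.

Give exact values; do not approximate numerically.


The answer is log(y + 2) - 4*log(y + 4) - sin(5*y**3)/25 + 3*atan(y/2)/2.
Step 1. Rewrite: now ∫(-3*y**2*cos(5*y**3)/5) dy + ∫((-3*y**3 - y**2 + 6*y + 8)/(y**4 + 6*y**3 + 12*y**2 + 24*y + 32)) dy.
Step 2. Substitute u = y**3, turning ∫(-3*y**2*cos(5*y**3)/5) dy into ∫(-cos(5*u)/5) du: now ∫((-3*y**3 - y**2 + 6*y + 8)/(y**4 + 6*y**3 + 12*y**2 + 24*y + 32)) dy + ∫(-cos(5*u)/5) du.
Step 3. Evaluate the standard form: now -sin(5*u)/25 + ∫((-3*y**3 - y**2 + 6*y + 8)/(y**4 + 6*y**3 + 12*y**2 + 24*y + 32)) dy.
Step 4. Substitute back u = y**3: now -sin(5*y**3)/25 + ∫((-3*y**3 - y**2 + 6*y + 8)/(y**4 + 6*y**3 + 12*y**2 + 24*y + 32)) dy.
Step 5. Decompose ∫((-3*y**3 - y**2 + 6*y + 8)/(y**4 + 6*y**3 + 12*y**2 + 24*y + 32)) dy by partial fractions, (-3*y**3 - y**2 + 6*y + 8)/(y**4 + 6*y**3 + 12*y**2 + 24*y + 32) = 3/(y**2 + 4) - 4/(y + 4) + 1/(y + 2): now -sin(5*y**3)/25 + ∫(1/(y + 2)) dy + ∫(-4/(y + 4)) dy + ∫(3/(y**2 + 4)) dy.
Step 6. Evaluate the standard form [assuming y > -2]: now log(y + 2) - sin(5*y**3)/25 + ∫(-4/(y + 4)) dy + ∫(3/(y**2 + 4)) dy.
Step 7. Evaluate the standard form [assuming y > -4]: now log(y + 2) - 4*log(y + 4) - sin(5*y**3)/25 + ∫(3/(y**2 + 4)) dy.
Step 8. Evaluate the standard form: now log(y + 2) - 4*log(y + 4) - sin(5*y**3)/25 + 3*atan(y/2)/2.
Answer: log(y + 2) - 4*log(y + 4) - sin(5*y**3)/25 + 3*atan(y/2)/2.


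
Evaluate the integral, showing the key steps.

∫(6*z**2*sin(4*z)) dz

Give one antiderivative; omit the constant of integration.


Step 1. Integrate ∫(6*z**2*sin(4*z)) dz by parts with u = z**2, dv = (6*sin(4*z)) dz, so v = -3*cos(4*z)/2: now -3*z**2*cos(4*z)/2 + ∫(3*z*cos(4*z)) dz.
Step 2. Integrate ∫(3*z*cos(4*z)) dz by parts with u = z, dv = (3*cos(4*z)) dz, so v = 3*sin(4*z)/4: now -3*z**2*cos(4*z)/2 + 3*z*sin(4*z)/4 + ∫(-3*sin(4*z)/4) dz.
Step 3. Evaluate the standard form: now -3*z**2*cos(4*z)/2 + 3*z*sin(4*z)/4 + 3*cos(4*z)/16.
Answer: -3*z**2*cos(4*z)/2 + 3*z*sin(4*z)/4 + 3*cos(4*z)/16.


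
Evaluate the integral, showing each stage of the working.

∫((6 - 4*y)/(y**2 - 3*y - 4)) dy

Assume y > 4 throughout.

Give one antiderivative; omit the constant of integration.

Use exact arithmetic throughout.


Step 1. Decompose ∫((6 - 4*y)/(y**2 - 3*y - 4)) dy by partial fractions, (6 - 4*y)/(y**2 - 3*y - 4) = -2/(y + 1) - 2/(y - 4): now ∫(-2/(y - 4)) dy + ∫(-2/(y + 1)) dy.
Step 2. Evaluate the standard form [assuming y > 4]: now -2*log(y - 4) + ∫(-2/(y + 1)) dy.
Step 3. Evaluate the standard form [assuming y > -1]: now -2*log(y - 4) - 2*log(y + 1).
Answer: -2*log(y - 4) - 2*log(y + 1).


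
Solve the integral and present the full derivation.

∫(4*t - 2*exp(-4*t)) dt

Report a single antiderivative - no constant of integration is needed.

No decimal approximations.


Step 1. Rewrite: now ∫(4*t) dt + ∫(-2*exp(-4*t)) dt.
Step 2. Evaluate the standard form: now ∫(4*t) dt + exp(-4*t)/2.
Step 3. Evaluate the standard form: now 2*t**2 + exp(-4*t)/2.
Answer: 2*t**2 + exp(-4*t)/2.


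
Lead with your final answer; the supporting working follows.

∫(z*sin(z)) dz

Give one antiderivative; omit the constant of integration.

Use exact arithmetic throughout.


The answer is -z*cos(z) + sin(z).
Step 1. Integrate ∫(z*sin(z)) dz by parts with u = z, dv = (sin(z)) dz, so v = -cos(z): now -z*cos(z) + ∫(cos(z)) dz.
Step 2. Evaluate the standard form: now -z*cos(z) + sin(z).
Answer: -z*cos(z) + sin(z).


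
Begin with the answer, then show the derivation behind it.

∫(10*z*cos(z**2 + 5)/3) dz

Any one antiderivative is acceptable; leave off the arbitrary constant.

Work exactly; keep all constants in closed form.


The answer is 5*sin(z**2 + 5)/3.
Step 1. Substitute u = z**2 + 5, turning ∫(10*z*cos(z**2 + 5)/3) dz into ∫(5*cos(u)/3) du: now ∫(5*cos(u)/3) du.
Step 2. Evaluate the standard form: now 5*sin(u)/3.
Step 3. Substitute back u = z**2 + 5: now 5*sin(z**2 + 5)/3.
Answer: 5*sin(z**2 + 5)/3.


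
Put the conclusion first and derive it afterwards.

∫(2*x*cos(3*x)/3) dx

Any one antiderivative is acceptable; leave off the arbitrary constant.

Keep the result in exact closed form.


The answer is 2*x*sin(3*x)/9 + 2*cos(3*x)/27.
Step 1. Integrate ∫(2*x*cos(3*x)/3) dx by parts with u = x, dv = (2*cos(3*x)/3) dx, so v = 2*sin(3*x)/9: now 2*x*sin(3*x)/9 + ∫(-2*sin(3*x)/9) dx.
Step 2. Evaluate the standard form: now 2*x*sin(3*x)/9 + 2*cos(3*x)/27.
Answer: 2*x*sin(3*x)/9 + 2*cos(3*x)/27.


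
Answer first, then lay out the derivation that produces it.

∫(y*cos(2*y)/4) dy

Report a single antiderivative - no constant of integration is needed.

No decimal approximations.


The answer is y*sin(2*y)/8 + cos(2*y)/16.
Step 1. Integrate ∫(y*cos(2*y)/4) dy by parts with u = y, dv = (cos(2*y)/4) dy, so v = sin(2*y)/8: now y*sin(2*y)/8 + ∫(-sin(2*y)/8) dy.
Step 2. Evaluate the standard form: now y*sin(2*y)/8 + cos(2*y)/16.
Answer: y*sin(2*y)/8 + cos(2*y)/16.


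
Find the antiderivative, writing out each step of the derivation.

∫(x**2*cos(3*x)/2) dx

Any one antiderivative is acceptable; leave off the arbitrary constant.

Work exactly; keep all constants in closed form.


Step 1. Integrate ∫(x**2*cos(3*x)/2) dx by parts with u = x**2, dv = (cos(3*x)/2) dx, so v = sin(3*x)/6: now x**2*sin(3*x)/6 + ∫(-x*sin(3*x)/3) dx.
Step 2. Integrate ∫(-x*sin(3*x)/3) dx by parts with u = x, dv = (-sin(3*x)/3) dx, so v = cos(3*x)/9: now x**2*sin(3*x)/6 + x*cos(3*x)/9 + ∫(-cos(3*x)/9) dx.
Step 3. Evaluate the standard form: now x**2*sin(3*x)/6 + x*cos(3*x)/9 - sin(3*x)/27.
Answer: x**2*sin(3*x)/6 + x*cos(3*x)/9 - sin(3*x)/27.


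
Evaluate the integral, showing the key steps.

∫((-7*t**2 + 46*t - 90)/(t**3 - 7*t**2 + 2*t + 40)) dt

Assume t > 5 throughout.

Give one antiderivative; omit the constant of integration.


Step 1. Decompose ∫((-7*t**2 + 46*t - 90)/(t**3 - 7*t**2 + 2*t + 40)) dt by partial fractions, (-7*t**2 + 46*t - 90)/(t**3 - 7*t**2 + 2*t + 40) = -5/(t + 2) + 3/(t - 4) - 5/(t - 5): now ∫(-5/(t - 5)) dt + ∫(3/(t - 4)) dt + ∫(-5/(t + 2)) dt.
Step 2. Evaluate the standard form [assuming t > -2]: now -5*log(t + 2) + ∫(-5/(t - 5)) dt + ∫(3/(t - 4)) dt.
Step 3. Evaluate the standard form [assuming t > 5]: now -5*log(t - 5) - 5*log(t + 2) + ∫(3/(t - 4)) dt.
Step 4. Evaluate the standard form [assuming t > 4]: now -5*log(t - 5) + 3*log(t - 4) - 5*log(t + 2).
Answer: -5*log(t - 5) + 3*log(t - 4) - 5*log(t + 2).


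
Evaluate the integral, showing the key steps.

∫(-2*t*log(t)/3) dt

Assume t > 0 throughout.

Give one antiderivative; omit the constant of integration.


Step 1. Integrate ∫(-2*t*log(t)/3) dt by parts with u = log(t), dv = (-2*t/3) dt, so v = -t**2/3 [assuming t > 0]: now -t**2*log(t)/3 + ∫(t/3) dt.
Step 2. Evaluate the standard form: now -t**2*log(t)/3 + t**2/6.
Answer: -t**2*log(t)/3 + t**2/6.


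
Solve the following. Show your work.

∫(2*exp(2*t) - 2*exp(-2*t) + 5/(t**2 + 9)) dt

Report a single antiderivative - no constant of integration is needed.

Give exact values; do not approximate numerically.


Step 1. Rewrite: now ∫(5/(t**2 + 9)) dt + ∫(-2*exp(-2*t)) dt + ∫(2*exp(2*t)) dt.
Step 2. Evaluate the standard form: now ∫(5/(t**2 + 9)) dt + ∫(2*exp(2*t)) dt + exp(-2*t).
Step 3. Evaluate the standard form: now exp(2*t) + ∫(5/(t**2 + 9)) dt + exp(-2*t).
Step 4. Evaluate the standard form: now exp(2*t) + 5*atan(t/3)/3 + exp(-2*t).
Answer: exp(2*t) + 5*atan(t/3)/3 + exp(-2*t).


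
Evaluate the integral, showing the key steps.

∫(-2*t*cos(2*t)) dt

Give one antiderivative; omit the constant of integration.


Step 1. Integrate ∫(-2*t*cos(2*t)) dt by parts with u = t, dv = (-2*cos(2*t)) dt, so v = -sin(2*t): now -t*sin(2*t) + ∫(sin(2*t)) dt.
Step 2. Evaluate the standard form: now -t*sin(2*t) - cos(2*t)/2.
Answer: -t*sin(2*t) - cos(2*t)/2.


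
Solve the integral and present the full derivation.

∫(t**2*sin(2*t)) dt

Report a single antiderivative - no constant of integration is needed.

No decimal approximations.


Step 1. Integrate ∫(t**2*sin(2*t)) dt by parts with u = t**2, dv = (sin(2*t)) dt, so v = -cos(2*t)/2: now -t**2*cos(2*t)/2 + ∫(t*cos(2*t)) dt.
Step 2. Integrate ∫(t*cos(2*t)) dt by parts with u = t, dv = (cos(2*t)) dt, so v = sin(2*t)/2: now -t**2*cos(2*t)/2 + t*sin(2*t)/2 + ∫(-sin(2*t)/2) dt.
Step 3. Evaluate the standard form: now -t**2*cos(2*t)/2 + t*sin(2*t)/2 + cos(2*t)/4.
Answer: -t**2*cos(2*t)/2 + t*sin(2*t)/2 + cos(2*t)/4.


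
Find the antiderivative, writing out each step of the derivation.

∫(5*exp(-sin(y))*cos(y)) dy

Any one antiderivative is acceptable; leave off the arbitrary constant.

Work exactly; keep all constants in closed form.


Step 1. Substitute u = sin(y), turning ∫(5*exp(-sin(y))*cos(y)) dy into ∫(5*exp(-u)) du: now ∫(5*exp(-u)) du.
Step 2. Evaluate the standard form: now -5*exp(-u).
Step 3. Substitute back u = sin(y): now -5*exp(-sin(y)).
Answer: -5*exp(-sin(y)).


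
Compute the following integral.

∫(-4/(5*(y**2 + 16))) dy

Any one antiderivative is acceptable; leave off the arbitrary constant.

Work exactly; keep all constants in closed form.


Answer: -atan(y/4)/5.


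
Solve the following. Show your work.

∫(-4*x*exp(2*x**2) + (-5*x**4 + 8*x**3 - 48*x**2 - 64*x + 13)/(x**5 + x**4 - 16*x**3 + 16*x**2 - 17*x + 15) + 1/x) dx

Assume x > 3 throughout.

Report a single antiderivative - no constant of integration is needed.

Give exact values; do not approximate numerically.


Step 1. Rewrite: now ∫(1/x) dx + ∫(-4*x*exp(2*x**2)) dx + ∫((-5*x**4 + 8*x**3 - 48*x**2 - 64*x + 13)/(x**5 + x**4 - 16*x**3 + 16*x**2 - 17*x + 15)) dx.
Step 2. Substitute u = x**2, turning ∫(-4*x*exp(2*x**2)) dx into ∫(-2*exp(2*u)) du: now ∫(1/x) dx + ∫((-5*x**4 + 8*x**3 - 48*x**2 - 64*x + 13)/(x**5 + x**4 - 16*x**3 + 16*x**2 - 17*x + 15)) dx + ∫(-2*exp(2*u)) du.
Step 3. Evaluate the standard form: now -exp(2*u) + ∫(1/x) dx + ∫((-5*x**4 + 8*x**3 - 48*x**2 - 64*x + 13)/(x**5 + x**4 - 16*x**3 + 16*x**2 - 17*x + 15)) dx.
Step 4. Substitute back u = x**2: now -exp(2*x**2) + ∫(1/x) dx + ∫((-5*x**4 + 8*x**3 - 48*x**2 - 64*x + 13)/(x**5 + x**4 - 16*x**3 + 16*x**2 - 17*x + 15)) dx.
Step 5. Evaluate the standard form [assuming x > 0]: now -exp(2*x**2) + log(x) + ∫((-5*x**4 + 8*x**3 - 48*x**2 - 64*x + 13)/(x**5 + x**4 - 16*x**3 + 16*x**2 - 17*x + 15)) dx.
Step 6. Decompose ∫((-5*x**4 + 8*x**3 - 48*x**2 - 64*x + 13)/(x**5 + x**4 - 16*x**3 + 16*x**2 - 17*x + 15)) dx by partial fractions, (-5*x**4 + 8*x**3 - 48*x**2 - 64*x + 13)/(x**5 + x**4 - 16*x**3 + 16*x**2 - 17*x + 15) = 4/(x**2 + 1) - 4/(x + 5) + 4/(x - 1) - 5/(x - 3): now -exp(2*x**2) + log(x) + ∫(-5/(x - 3)) dx + ∫(4/(x - 1)) dx + ∫(-4/(x + 5)) dx + ∫(4/(x**2 + 1)) dx.
Step 7. Evaluate the standard form [assuming x > 1]: now -exp(2*x**2) + log(x) + 4*log(x - 1) + ∫(-5/(x - 3)) dx + ∫(-4/(x + 5)) dx + ∫(4/(x**2 + 1)) dx.
Step 8. Evaluate the standard form [assuming x > -5]: now -exp(2*x**2) + log(x) + 4*log(x - 1) - 4*log(x + 5) + ∫(-5/(x - 3)) dx + ∫(4/(x**2 + 1)) dx.
Step 9. Evaluate the standard form [assuming x > 3]: now -exp(2*x**2) + log(x) - 5*log(x - 3) + 4*log(x - 1) - 4*log(x + 5) + ∫(4/(x**2 + 1)) dx.
Step 10. Evaluate the standard form: now -exp(2*x**2) + log(x) - 5*log(x - 3) + 4*log(x - 1) - 4*log(x + 5) + 4*atan(x).
Answer: -exp(2*x**2) + log(x) - 5*log(x - 3) + 4*log(x - 1) - 4*log(x + 5) + 4*atan(x).


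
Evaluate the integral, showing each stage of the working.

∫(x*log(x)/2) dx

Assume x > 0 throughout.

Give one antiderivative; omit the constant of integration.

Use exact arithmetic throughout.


Step 1. Integrate ∫(x*log(x)/2) dx by parts with u = log(x), dv = (x/2) dx, so v = x**2/4 [assuming x > 0]: now x**2*log(x)/4 + ∫(-x/4) dx.
Step 2. Evaluate the standard form: now x**2*log(x)/4 - x**2/8.
Answer: x**2*log(x)/4 - x**2/8.


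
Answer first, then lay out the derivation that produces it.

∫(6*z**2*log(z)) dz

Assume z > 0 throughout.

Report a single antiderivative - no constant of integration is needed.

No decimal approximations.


The answer is 2*z**3*log(z) - 2*z**3/3.
Step 1. Integrate ∫(6*z**2*log(z)) dz by parts with u = log(z), dv = (6*z**2) dz, so v = 2*z**3 [assuming z > 0]: now 2*z**3*log(z) + ∫(-2*z**2) dz.
Step 2. Evaluate the standard form: now 2*z**3*log(z) - 2*z**3/3.
Answer: 2*z**3*log(z) - 2*z**3/3.


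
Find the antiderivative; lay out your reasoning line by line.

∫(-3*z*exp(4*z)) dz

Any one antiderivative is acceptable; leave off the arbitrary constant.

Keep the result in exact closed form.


Step 1. Integrate ∫(-3*z*exp(4*z)) dz by parts with u = z, dv = (-3*exp(4*z)) dz, so v = -3*exp(4*z)/4: now -3*z*exp(4*z)/4 + ∫(3*exp(4*z)/4) dz.
Step 2. Evaluate the standard form: now -3*z*exp(4*z)/4 + 3*exp(4*z)/16.
Answer: -3*z*exp(4*z)/4 + 3*exp(4*z)/16.
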